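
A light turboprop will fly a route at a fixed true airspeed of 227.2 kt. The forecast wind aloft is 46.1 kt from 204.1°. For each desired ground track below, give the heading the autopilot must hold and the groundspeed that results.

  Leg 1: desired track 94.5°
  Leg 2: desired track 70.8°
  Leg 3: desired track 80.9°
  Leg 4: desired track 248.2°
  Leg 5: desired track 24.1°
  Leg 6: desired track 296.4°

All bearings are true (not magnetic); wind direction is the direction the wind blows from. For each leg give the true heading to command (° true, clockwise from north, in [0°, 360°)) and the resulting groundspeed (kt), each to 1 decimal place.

Leg 1: desired track 94.5°; wind correction +11.0° → command heading 105.5°, groundspeed 238.5 kt
Leg 2: desired track 70.8°; wind correction +8.5° → command heading 79.3°, groundspeed 256.3 kt
Leg 3: desired track 80.9°; wind correction +9.8° → command heading 90.7°, groundspeed 249.1 kt
Leg 4: desired track 248.2°; wind correction -8.1° → command heading 240.1°, groundspeed 191.8 kt
Leg 5: desired track 24.1°; wind correction +0.0° → command heading 24.1°, groundspeed 273.3 kt
Leg 6: desired track 296.4°; wind correction -11.7° → command heading 284.7°, groundspeed 224.3 kt

Leg 1: heading=105.5°, groundspeed=238.5 kt
Leg 2: heading=79.3°, groundspeed=256.3 kt
Leg 3: heading=90.7°, groundspeed=249.1 kt
Leg 4: heading=240.1°, groundspeed=191.8 kt
Leg 5: heading=24.1°, groundspeed=273.3 kt
Leg 6: heading=284.7°, groundspeed=224.3 kt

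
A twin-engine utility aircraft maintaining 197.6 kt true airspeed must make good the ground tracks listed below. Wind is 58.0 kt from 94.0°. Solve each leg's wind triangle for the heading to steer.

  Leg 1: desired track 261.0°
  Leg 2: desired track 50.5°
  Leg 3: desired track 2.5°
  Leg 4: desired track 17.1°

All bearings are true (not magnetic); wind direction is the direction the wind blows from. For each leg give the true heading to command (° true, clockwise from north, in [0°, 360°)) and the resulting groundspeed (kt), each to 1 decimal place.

Leg 1: heading=257.2°, groundspeed=253.7 kt
Leg 2: heading=62.2°, groundspeed=151.5 kt
Leg 3: heading=19.6°, groundspeed=190.4 kt
Leg 4: heading=33.7°, groundspeed=176.2 kt

Leg 1: desired track 261.0°; wind correction -3.8° → command heading 257.2°, groundspeed 253.7 kt
Leg 2: desired track 50.5°; wind correction +11.7° → command heading 62.2°, groundspeed 151.5 kt
Leg 3: desired track 2.5°; wind correction +17.1° → command heading 19.6°, groundspeed 190.4 kt
Leg 4: desired track 17.1°; wind correction +16.6° → command heading 33.7°, groundspeed 176.2 kt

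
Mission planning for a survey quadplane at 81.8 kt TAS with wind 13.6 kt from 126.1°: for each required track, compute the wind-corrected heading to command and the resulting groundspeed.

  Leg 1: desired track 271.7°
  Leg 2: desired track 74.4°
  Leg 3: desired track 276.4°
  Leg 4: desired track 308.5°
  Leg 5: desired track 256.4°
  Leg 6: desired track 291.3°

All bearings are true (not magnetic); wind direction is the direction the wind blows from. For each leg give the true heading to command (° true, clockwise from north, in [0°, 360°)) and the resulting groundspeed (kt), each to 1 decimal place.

Leg 1: heading=266.3°, groundspeed=92.7 kt
Leg 2: heading=81.9°, groundspeed=72.7 kt
Leg 3: heading=271.7°, groundspeed=93.3 kt
Leg 4: heading=308.9°, groundspeed=95.4 kt
Leg 5: heading=249.1°, groundspeed=89.9 kt
Leg 6: heading=288.9°, groundspeed=94.9 kt

Leg 1: desired track 271.7°; wind correction -5.4° → command heading 266.3°, groundspeed 92.7 kt
Leg 2: desired track 74.4°; wind correction +7.5° → command heading 81.9°, groundspeed 72.7 kt
Leg 3: desired track 276.4°; wind correction -4.7° → command heading 271.7°, groundspeed 93.3 kt
Leg 4: desired track 308.5°; wind correction +0.4° → command heading 308.9°, groundspeed 95.4 kt
Leg 5: desired track 256.4°; wind correction -7.3° → command heading 249.1°, groundspeed 89.9 kt
Leg 6: desired track 291.3°; wind correction -2.4° → command heading 288.9°, groundspeed 94.9 kt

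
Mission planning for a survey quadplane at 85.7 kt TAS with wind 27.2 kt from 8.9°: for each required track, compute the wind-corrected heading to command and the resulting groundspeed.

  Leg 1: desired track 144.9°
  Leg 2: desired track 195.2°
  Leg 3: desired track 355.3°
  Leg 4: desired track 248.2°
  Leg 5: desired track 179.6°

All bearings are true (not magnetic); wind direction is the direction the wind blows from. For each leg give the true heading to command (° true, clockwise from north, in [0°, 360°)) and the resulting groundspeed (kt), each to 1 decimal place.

Leg 1: desired track 144.9°; wind correction -12.7° → command heading 132.2°, groundspeed 103.2 kt
Leg 2: desired track 195.2°; wind correction +2.0° → command heading 197.2°, groundspeed 112.7 kt
Leg 3: desired track 355.3°; wind correction +4.3° → command heading 359.6°, groundspeed 59.0 kt
Leg 4: desired track 248.2°; wind correction +15.8° → command heading 264.0°, groundspeed 96.3 kt
Leg 5: desired track 179.6°; wind correction -2.9° → command heading 176.7°, groundspeed 112.4 kt

Leg 1: heading=132.2°, groundspeed=103.2 kt
Leg 2: heading=197.2°, groundspeed=112.7 kt
Leg 3: heading=359.6°, groundspeed=59.0 kt
Leg 4: heading=264.0°, groundspeed=96.3 kt
Leg 5: heading=176.7°, groundspeed=112.4 kt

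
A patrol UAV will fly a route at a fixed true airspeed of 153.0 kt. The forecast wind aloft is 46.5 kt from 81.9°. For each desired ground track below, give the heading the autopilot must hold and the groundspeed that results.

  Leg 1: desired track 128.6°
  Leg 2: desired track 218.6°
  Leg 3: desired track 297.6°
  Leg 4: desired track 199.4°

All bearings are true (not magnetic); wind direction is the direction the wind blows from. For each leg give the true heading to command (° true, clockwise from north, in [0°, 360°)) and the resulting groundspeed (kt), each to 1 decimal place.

Leg 1: desired track 128.6°; wind correction -12.8° → command heading 115.8°, groundspeed 117.3 kt
Leg 2: desired track 218.6°; wind correction -12.0° → command heading 206.6°, groundspeed 183.5 kt
Leg 3: desired track 297.6°; wind correction +10.2° → command heading 307.8°, groundspeed 188.3 kt
Leg 4: desired track 199.4°; wind correction -15.6° → command heading 183.8°, groundspeed 168.8 kt

Leg 1: heading=115.8°, groundspeed=117.3 kt
Leg 2: heading=206.6°, groundspeed=183.5 kt
Leg 3: heading=307.8°, groundspeed=188.3 kt
Leg 4: heading=183.8°, groundspeed=168.8 kt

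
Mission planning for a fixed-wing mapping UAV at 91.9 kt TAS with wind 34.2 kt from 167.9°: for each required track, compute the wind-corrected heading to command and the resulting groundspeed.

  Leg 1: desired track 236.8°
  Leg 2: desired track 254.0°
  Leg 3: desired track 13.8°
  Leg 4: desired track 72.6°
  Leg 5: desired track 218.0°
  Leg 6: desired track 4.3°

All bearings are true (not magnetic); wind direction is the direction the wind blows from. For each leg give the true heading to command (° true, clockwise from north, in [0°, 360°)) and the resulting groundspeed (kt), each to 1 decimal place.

Leg 1: desired track 236.8°; wind correction -20.3° → command heading 216.5°, groundspeed 73.9 kt
Leg 2: desired track 254.0°; wind correction -21.8° → command heading 232.2°, groundspeed 83.0 kt
Leg 3: desired track 13.8°; wind correction +9.4° → command heading 23.2°, groundspeed 121.4 kt
Leg 4: desired track 72.6°; wind correction +21.7° → command heading 94.3°, groundspeed 88.5 kt
Leg 5: desired track 218.0°; wind correction -16.6° → command heading 201.4°, groundspeed 66.1 kt
Leg 6: desired track 4.3°; wind correction +6.0° → command heading 10.3°, groundspeed 124.2 kt

Leg 1: heading=216.5°, groundspeed=73.9 kt
Leg 2: heading=232.2°, groundspeed=83.0 kt
Leg 3: heading=23.2°, groundspeed=121.4 kt
Leg 4: heading=94.3°, groundspeed=88.5 kt
Leg 5: heading=201.4°, groundspeed=66.1 kt
Leg 6: heading=10.3°, groundspeed=124.2 kt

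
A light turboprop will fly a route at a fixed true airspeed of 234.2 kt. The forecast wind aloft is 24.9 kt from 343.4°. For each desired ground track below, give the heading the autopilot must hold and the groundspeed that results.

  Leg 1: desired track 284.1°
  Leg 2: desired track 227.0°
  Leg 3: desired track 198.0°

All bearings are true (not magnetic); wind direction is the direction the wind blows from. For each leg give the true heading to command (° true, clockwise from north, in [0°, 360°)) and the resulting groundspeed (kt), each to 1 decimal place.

Leg 1: desired track 284.1°; wind correction +5.2° → command heading 289.3°, groundspeed 220.5 kt
Leg 2: desired track 227.0°; wind correction +5.5° → command heading 232.5°, groundspeed 244.2 kt
Leg 3: desired track 198.0°; wind correction +3.5° → command heading 201.5°, groundspeed 254.3 kt

Leg 1: heading=289.3°, groundspeed=220.5 kt
Leg 2: heading=232.5°, groundspeed=244.2 kt
Leg 3: heading=201.5°, groundspeed=254.3 kt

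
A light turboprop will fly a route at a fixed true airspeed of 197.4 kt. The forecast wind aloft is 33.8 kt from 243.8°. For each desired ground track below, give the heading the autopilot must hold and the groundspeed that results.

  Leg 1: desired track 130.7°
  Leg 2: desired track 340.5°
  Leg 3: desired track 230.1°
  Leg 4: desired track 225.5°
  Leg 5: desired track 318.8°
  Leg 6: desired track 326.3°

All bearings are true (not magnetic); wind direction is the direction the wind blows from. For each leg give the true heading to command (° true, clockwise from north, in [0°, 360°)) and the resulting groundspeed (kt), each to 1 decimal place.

Leg 1: desired track 130.7°; wind correction +9.1° → command heading 139.8°, groundspeed 208.2 kt
Leg 2: desired track 340.5°; wind correction -9.8° → command heading 330.7°, groundspeed 198.5 kt
Leg 3: desired track 230.1°; wind correction +2.3° → command heading 232.4°, groundspeed 164.4 kt
Leg 4: desired track 225.5°; wind correction +3.1° → command heading 228.6°, groundspeed 165.0 kt
Leg 5: desired track 318.8°; wind correction -9.5° → command heading 309.3°, groundspeed 185.9 kt
Leg 6: desired track 326.3°; wind correction -9.8° → command heading 316.5°, groundspeed 190.1 kt

Leg 1: heading=139.8°, groundspeed=208.2 kt
Leg 2: heading=330.7°, groundspeed=198.5 kt
Leg 3: heading=232.4°, groundspeed=164.4 kt
Leg 4: heading=228.6°, groundspeed=165.0 kt
Leg 5: heading=309.3°, groundspeed=185.9 kt
Leg 6: heading=316.5°, groundspeed=190.1 kt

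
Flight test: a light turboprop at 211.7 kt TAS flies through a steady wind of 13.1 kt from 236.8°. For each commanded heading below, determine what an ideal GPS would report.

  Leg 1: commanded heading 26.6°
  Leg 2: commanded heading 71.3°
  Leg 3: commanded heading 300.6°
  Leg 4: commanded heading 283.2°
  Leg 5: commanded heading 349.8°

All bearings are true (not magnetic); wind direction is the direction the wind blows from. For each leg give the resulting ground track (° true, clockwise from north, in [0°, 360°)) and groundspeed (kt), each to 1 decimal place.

Leg 1: heading 26.6°; drift +1.7° → track 28.3°, groundspeed 223.1 kt
Leg 2: heading 71.3°; drift -0.8° → track 70.5°, groundspeed 224.4 kt
Leg 3: heading 300.6°; drift +3.3° → track 303.9°, groundspeed 206.3 kt
Leg 4: heading 283.2°; drift +2.7° → track 285.9°, groundspeed 202.9 kt
Leg 5: heading 349.8°; drift +3.2° → track 353.0°, groundspeed 217.2 kt

Leg 1: track=28.3°, groundspeed=223.1 kt
Leg 2: track=70.5°, groundspeed=224.4 kt
Leg 3: track=303.9°, groundspeed=206.3 kt
Leg 4: track=285.9°, groundspeed=202.9 kt
Leg 5: track=353.0°, groundspeed=217.2 kt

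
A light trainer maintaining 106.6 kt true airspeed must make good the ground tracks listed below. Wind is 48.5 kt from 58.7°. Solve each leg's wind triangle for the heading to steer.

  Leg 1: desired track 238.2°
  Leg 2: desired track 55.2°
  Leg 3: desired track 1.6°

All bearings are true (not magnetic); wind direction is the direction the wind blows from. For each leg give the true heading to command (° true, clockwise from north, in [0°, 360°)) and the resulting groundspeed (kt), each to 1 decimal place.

Leg 1: desired track 238.2°; wind correction -0.2° → command heading 238.0°, groundspeed 155.1 kt
Leg 2: desired track 55.2°; wind correction +1.6° → command heading 56.8°, groundspeed 58.1 kt
Leg 3: desired track 1.6°; wind correction +22.5° → command heading 24.1°, groundspeed 72.2 kt

Leg 1: heading=238.0°, groundspeed=155.1 kt
Leg 2: heading=56.8°, groundspeed=58.1 kt
Leg 3: heading=24.1°, groundspeed=72.2 kt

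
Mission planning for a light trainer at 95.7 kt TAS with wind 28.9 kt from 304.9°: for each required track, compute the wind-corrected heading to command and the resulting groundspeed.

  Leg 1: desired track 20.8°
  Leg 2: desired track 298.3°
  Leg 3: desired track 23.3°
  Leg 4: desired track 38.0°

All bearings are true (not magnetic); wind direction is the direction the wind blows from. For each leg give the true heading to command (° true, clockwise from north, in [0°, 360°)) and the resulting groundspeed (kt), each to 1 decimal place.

Leg 1: desired track 20.8°; wind correction -17.0° → command heading 3.8°, groundspeed 84.5 kt
Leg 2: desired track 298.3°; wind correction +2.0° → command heading 300.3°, groundspeed 66.9 kt
Leg 3: desired track 23.3°; wind correction -17.2° → command heading 6.1°, groundspeed 85.6 kt
Leg 4: desired track 38.0°; wind correction -17.6° → command heading 20.4°, groundspeed 92.8 kt

Leg 1: heading=3.8°, groundspeed=84.5 kt
Leg 2: heading=300.3°, groundspeed=66.9 kt
Leg 3: heading=6.1°, groundspeed=85.6 kt
Leg 4: heading=20.4°, groundspeed=92.8 kt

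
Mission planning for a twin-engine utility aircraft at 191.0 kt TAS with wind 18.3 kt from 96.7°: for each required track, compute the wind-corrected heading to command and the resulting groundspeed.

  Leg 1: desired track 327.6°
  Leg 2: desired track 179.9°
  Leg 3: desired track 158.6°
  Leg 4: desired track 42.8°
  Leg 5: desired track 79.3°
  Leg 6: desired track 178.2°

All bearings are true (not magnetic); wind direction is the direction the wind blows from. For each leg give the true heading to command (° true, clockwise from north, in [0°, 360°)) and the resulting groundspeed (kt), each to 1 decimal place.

Leg 1: desired track 327.6°; wind correction +4.3° → command heading 331.9°, groundspeed 202.0 kt
Leg 2: desired track 179.9°; wind correction -5.5° → command heading 174.4°, groundspeed 188.0 kt
Leg 3: desired track 158.6°; wind correction -4.8° → command heading 153.8°, groundspeed 181.7 kt
Leg 4: desired track 42.8°; wind correction +4.4° → command heading 47.2°, groundspeed 179.6 kt
Leg 5: desired track 79.3°; wind correction +1.6° → command heading 80.9°, groundspeed 173.5 kt
Leg 6: desired track 178.2°; wind correction -5.4° → command heading 172.8°, groundspeed 187.4 kt

Leg 1: heading=331.9°, groundspeed=202.0 kt
Leg 2: heading=174.4°, groundspeed=188.0 kt
Leg 3: heading=153.8°, groundspeed=181.7 kt
Leg 4: heading=47.2°, groundspeed=179.6 kt
Leg 5: heading=80.9°, groundspeed=173.5 kt
Leg 6: heading=172.8°, groundspeed=187.4 kt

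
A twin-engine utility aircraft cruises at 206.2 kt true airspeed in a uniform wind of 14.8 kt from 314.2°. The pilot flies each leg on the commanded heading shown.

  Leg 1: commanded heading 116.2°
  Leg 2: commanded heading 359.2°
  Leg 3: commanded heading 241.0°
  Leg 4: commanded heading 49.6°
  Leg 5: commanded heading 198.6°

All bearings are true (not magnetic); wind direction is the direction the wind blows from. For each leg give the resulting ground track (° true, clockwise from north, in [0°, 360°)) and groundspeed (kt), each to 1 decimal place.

Leg 1: track=117.4°, groundspeed=220.3 kt
Leg 2: track=2.3°, groundspeed=196.0 kt
Leg 3: track=237.0°, groundspeed=202.4 kt
Leg 4: track=53.7°, groundspeed=208.1 kt
Leg 5: track=195.0°, groundspeed=213.0 kt

Leg 1: heading 116.2°; drift +1.2° → track 117.4°, groundspeed 220.3 kt
Leg 2: heading 359.2°; drift +3.1° → track 2.3°, groundspeed 196.0 kt
Leg 3: heading 241.0°; drift -4.0° → track 237.0°, groundspeed 202.4 kt
Leg 4: heading 49.6°; drift +4.1° → track 53.7°, groundspeed 208.1 kt
Leg 5: heading 198.6°; drift -3.6° → track 195.0°, groundspeed 213.0 kt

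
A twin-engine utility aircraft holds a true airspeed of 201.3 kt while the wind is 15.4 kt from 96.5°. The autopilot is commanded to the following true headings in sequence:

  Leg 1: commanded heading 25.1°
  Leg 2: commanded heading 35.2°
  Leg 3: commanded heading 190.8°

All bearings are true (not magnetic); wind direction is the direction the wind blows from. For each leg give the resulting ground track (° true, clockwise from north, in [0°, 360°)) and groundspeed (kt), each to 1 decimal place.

Leg 1: track=20.8°, groundspeed=196.9 kt
Leg 2: track=31.2°, groundspeed=194.4 kt
Leg 3: track=195.1°, groundspeed=203.0 kt

Leg 1: heading 25.1°; drift -4.3° → track 20.8°, groundspeed 196.9 kt
Leg 2: heading 35.2°; drift -4.0° → track 31.2°, groundspeed 194.4 kt
Leg 3: heading 190.8°; drift +4.3° → track 195.1°, groundspeed 203.0 kt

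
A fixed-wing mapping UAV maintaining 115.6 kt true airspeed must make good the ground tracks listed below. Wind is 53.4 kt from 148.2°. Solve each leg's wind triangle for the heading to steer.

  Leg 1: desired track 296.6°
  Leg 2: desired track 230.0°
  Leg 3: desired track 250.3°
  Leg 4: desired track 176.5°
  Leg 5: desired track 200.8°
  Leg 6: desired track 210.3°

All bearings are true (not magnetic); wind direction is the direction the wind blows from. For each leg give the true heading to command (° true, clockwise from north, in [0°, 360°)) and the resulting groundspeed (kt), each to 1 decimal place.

Leg 1: desired track 296.6°; wind correction -14.0° → command heading 282.6°, groundspeed 157.6 kt
Leg 2: desired track 230.0°; wind correction -27.2° → command heading 202.8°, groundspeed 95.2 kt
Leg 3: desired track 250.3°; wind correction -26.9° → command heading 223.4°, groundspeed 114.3 kt
Leg 4: desired track 176.5°; wind correction -12.7° → command heading 163.8°, groundspeed 65.8 kt
Leg 5: desired track 200.8°; wind correction -21.5° → command heading 179.3°, groundspeed 75.1 kt
Leg 6: desired track 210.3°; wind correction -24.1° → command heading 186.2°, groundspeed 80.5 kt

Leg 1: heading=282.6°, groundspeed=157.6 kt
Leg 2: heading=202.8°, groundspeed=95.2 kt
Leg 3: heading=223.4°, groundspeed=114.3 kt
Leg 4: heading=163.8°, groundspeed=65.8 kt
Leg 5: heading=179.3°, groundspeed=75.1 kt
Leg 6: heading=186.2°, groundspeed=80.5 kt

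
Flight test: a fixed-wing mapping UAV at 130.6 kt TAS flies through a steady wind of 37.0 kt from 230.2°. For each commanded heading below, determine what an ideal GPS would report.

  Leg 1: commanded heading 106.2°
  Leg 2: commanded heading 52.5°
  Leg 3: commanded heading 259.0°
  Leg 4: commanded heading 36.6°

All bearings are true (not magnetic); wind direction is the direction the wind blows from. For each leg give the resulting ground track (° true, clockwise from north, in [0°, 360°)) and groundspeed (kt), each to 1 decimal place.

Leg 1: heading 106.2°; drift -11.5° → track 94.7°, groundspeed 154.4 kt
Leg 2: heading 52.5°; drift -0.5° → track 52.0°, groundspeed 167.6 kt
Leg 3: heading 259.0°; drift +10.3° → track 269.3°, groundspeed 99.8 kt
Leg 4: heading 36.6°; drift +3.0° → track 39.6°, groundspeed 166.8 kt

Leg 1: track=94.7°, groundspeed=154.4 kt
Leg 2: track=52.0°, groundspeed=167.6 kt
Leg 3: track=269.3°, groundspeed=99.8 kt
Leg 4: track=39.6°, groundspeed=166.8 kt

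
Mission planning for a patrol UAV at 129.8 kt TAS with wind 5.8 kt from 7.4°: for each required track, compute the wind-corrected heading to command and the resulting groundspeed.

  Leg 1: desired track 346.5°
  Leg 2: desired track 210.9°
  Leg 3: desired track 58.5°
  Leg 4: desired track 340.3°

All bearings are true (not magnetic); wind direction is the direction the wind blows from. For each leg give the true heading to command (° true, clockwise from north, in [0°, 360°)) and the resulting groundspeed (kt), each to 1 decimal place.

Leg 1: desired track 346.5°; wind correction +0.9° → command heading 347.4°, groundspeed 124.4 kt
Leg 2: desired track 210.9°; wind correction +1.0° → command heading 211.9°, groundspeed 135.1 kt
Leg 3: desired track 58.5°; wind correction -2.0° → command heading 56.5°, groundspeed 126.1 kt
Leg 4: desired track 340.3°; wind correction +1.2° → command heading 341.5°, groundspeed 124.6 kt

Leg 1: heading=347.4°, groundspeed=124.4 kt
Leg 2: heading=211.9°, groundspeed=135.1 kt
Leg 3: heading=56.5°, groundspeed=126.1 kt
Leg 4: heading=341.5°, groundspeed=124.6 kt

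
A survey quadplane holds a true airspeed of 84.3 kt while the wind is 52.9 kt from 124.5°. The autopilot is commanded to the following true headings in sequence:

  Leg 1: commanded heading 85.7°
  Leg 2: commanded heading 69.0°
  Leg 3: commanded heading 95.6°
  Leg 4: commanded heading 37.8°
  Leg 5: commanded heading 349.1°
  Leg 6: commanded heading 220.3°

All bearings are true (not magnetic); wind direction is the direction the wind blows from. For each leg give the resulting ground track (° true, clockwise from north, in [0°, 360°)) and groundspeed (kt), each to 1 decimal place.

Leg 1: track=48.1°, groundspeed=54.4 kt
Leg 2: track=30.3°, groundspeed=69.7 kt
Leg 3: track=61.7°, groundspeed=45.8 kt
Leg 4: track=4.8°, groundspeed=96.9 kt
Leg 5: track=332.2°, groundspeed=127.5 kt
Leg 6: track=250.7°, groundspeed=104.0 kt

Leg 1: heading 85.7°; drift -37.6° → track 48.1°, groundspeed 54.4 kt
Leg 2: heading 69.0°; drift -38.7° → track 30.3°, groundspeed 69.7 kt
Leg 3: heading 95.6°; drift -33.9° → track 61.7°, groundspeed 45.8 kt
Leg 4: heading 37.8°; drift -33.0° → track 4.8°, groundspeed 96.9 kt
Leg 5: heading 349.1°; drift -16.9° → track 332.2°, groundspeed 127.5 kt
Leg 6: heading 220.3°; drift +30.4° → track 250.7°, groundspeed 104.0 kt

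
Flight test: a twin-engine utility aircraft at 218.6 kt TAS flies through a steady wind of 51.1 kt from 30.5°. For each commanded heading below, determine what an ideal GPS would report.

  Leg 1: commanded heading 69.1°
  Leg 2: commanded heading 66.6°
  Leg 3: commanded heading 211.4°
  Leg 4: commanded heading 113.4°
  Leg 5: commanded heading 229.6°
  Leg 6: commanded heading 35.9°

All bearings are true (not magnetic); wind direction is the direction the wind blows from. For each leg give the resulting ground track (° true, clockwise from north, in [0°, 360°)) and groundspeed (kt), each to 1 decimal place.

Leg 1: track=79.2°, groundspeed=181.5 kt
Leg 2: track=76.2°, groundspeed=179.8 kt
Leg 3: track=211.2°, groundspeed=269.7 kt
Leg 4: track=126.8°, groundspeed=218.3 kt
Leg 5: track=226.0°, groundspeed=267.4 kt
Leg 6: track=37.5°, groundspeed=167.8 kt

Leg 1: heading 69.1°; drift +10.1° → track 79.2°, groundspeed 181.5 kt
Leg 2: heading 66.6°; drift +9.6° → track 76.2°, groundspeed 179.8 kt
Leg 3: heading 211.4°; drift -0.2° → track 211.2°, groundspeed 269.7 kt
Leg 4: heading 113.4°; drift +13.4° → track 126.8°, groundspeed 218.3 kt
Leg 5: heading 229.6°; drift -3.6° → track 226.0°, groundspeed 267.4 kt
Leg 6: heading 35.9°; drift +1.6° → track 37.5°, groundspeed 167.8 kt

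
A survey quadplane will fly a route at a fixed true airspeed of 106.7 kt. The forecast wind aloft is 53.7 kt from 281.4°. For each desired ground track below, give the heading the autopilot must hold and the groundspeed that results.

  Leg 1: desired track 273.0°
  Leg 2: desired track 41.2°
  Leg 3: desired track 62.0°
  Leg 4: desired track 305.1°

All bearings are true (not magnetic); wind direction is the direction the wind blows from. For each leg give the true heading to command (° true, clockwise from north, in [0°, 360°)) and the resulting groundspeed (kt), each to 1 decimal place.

Leg 1: heading=277.2°, groundspeed=53.3 kt
Leg 2: heading=15.3°, groundspeed=122.7 kt
Leg 3: heading=43.4°, groundspeed=142.6 kt
Leg 4: heading=293.4°, groundspeed=55.3 kt

Leg 1: desired track 273.0°; wind correction +4.2° → command heading 277.2°, groundspeed 53.3 kt
Leg 2: desired track 41.2°; wind correction -25.9° → command heading 15.3°, groundspeed 122.7 kt
Leg 3: desired track 62.0°; wind correction -18.6° → command heading 43.4°, groundspeed 142.6 kt
Leg 4: desired track 305.1°; wind correction -11.7° → command heading 293.4°, groundspeed 55.3 kt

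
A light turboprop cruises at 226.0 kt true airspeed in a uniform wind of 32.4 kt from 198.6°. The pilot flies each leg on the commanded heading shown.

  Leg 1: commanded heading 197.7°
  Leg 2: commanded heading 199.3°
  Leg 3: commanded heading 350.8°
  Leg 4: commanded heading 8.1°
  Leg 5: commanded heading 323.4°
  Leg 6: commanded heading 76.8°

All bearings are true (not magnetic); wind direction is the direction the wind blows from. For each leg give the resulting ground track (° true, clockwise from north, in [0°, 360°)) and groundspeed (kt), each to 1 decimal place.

Leg 1: track=197.5°, groundspeed=193.6 kt
Leg 2: track=199.4°, groundspeed=193.6 kt
Leg 3: track=354.2°, groundspeed=255.1 kt
Leg 4: track=9.4°, groundspeed=257.9 kt
Leg 5: track=329.6°, groundspeed=245.9 kt
Leg 6: track=70.3°, groundspeed=244.6 kt

Leg 1: heading 197.7°; drift -0.2° → track 197.5°, groundspeed 193.6 kt
Leg 2: heading 199.3°; drift +0.1° → track 199.4°, groundspeed 193.6 kt
Leg 3: heading 350.8°; drift +3.4° → track 354.2°, groundspeed 255.1 kt
Leg 4: heading 8.1°; drift +1.3° → track 9.4°, groundspeed 257.9 kt
Leg 5: heading 323.4°; drift +6.2° → track 329.6°, groundspeed 245.9 kt
Leg 6: heading 76.8°; drift -6.5° → track 70.3°, groundspeed 244.6 kt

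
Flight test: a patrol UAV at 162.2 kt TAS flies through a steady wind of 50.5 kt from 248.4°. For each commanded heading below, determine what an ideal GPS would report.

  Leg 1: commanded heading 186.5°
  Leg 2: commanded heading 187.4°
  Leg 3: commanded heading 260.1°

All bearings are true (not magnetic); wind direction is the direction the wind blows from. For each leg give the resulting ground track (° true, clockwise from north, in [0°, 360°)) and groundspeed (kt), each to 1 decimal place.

Leg 1: heading 186.5°; drift -17.8° → track 168.7°, groundspeed 145.4 kt
Leg 2: heading 187.4°; drift -17.8° → track 169.6°, groundspeed 144.6 kt
Leg 3: heading 260.1°; drift +5.2° → track 265.3°, groundspeed 113.2 kt

Leg 1: track=168.7°, groundspeed=145.4 kt
Leg 2: track=169.6°, groundspeed=144.6 kt
Leg 3: track=265.3°, groundspeed=113.2 kt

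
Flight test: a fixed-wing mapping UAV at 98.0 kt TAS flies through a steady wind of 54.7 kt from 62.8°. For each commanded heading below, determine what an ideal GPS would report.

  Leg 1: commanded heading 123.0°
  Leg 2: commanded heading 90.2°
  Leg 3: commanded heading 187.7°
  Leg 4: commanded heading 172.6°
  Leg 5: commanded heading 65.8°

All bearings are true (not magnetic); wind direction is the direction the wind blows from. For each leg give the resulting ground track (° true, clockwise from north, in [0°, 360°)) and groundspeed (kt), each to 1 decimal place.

Leg 1: heading 123.0°; drift +33.8° → track 156.8°, groundspeed 85.3 kt
Leg 2: heading 90.2°; drift +27.0° → track 117.2°, groundspeed 55.5 kt
Leg 3: heading 187.7°; drift +19.1° → track 206.8°, groundspeed 136.9 kt
Leg 4: heading 172.6°; drift +23.8° → track 196.4°, groundspeed 127.4 kt
Leg 5: heading 65.8°; drift +3.8° → track 69.6°, groundspeed 43.5 kt

Leg 1: track=156.8°, groundspeed=85.3 kt
Leg 2: track=117.2°, groundspeed=55.5 kt
Leg 3: track=206.8°, groundspeed=136.9 kt
Leg 4: track=196.4°, groundspeed=127.4 kt
Leg 5: track=69.6°, groundspeed=43.5 kt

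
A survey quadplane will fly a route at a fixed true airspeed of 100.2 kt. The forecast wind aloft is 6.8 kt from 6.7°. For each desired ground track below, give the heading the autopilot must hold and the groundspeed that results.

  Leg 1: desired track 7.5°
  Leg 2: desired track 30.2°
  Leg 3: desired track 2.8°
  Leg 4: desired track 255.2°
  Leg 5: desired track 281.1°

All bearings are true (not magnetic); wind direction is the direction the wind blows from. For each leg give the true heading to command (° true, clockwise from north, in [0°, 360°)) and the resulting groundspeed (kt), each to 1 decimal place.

Leg 1: desired track 7.5°; wind correction -0.1° → command heading 7.4°, groundspeed 93.4 kt
Leg 2: desired track 30.2°; wind correction -1.6° → command heading 28.6°, groundspeed 93.9 kt
Leg 3: desired track 2.8°; wind correction +0.3° → command heading 3.1°, groundspeed 93.4 kt
Leg 4: desired track 255.2°; wind correction +3.6° → command heading 258.8°, groundspeed 102.5 kt
Leg 5: desired track 281.1°; wind correction +3.9° → command heading 285.0°, groundspeed 99.4 kt

Leg 1: heading=7.4°, groundspeed=93.4 kt
Leg 2: heading=28.6°, groundspeed=93.9 kt
Leg 3: heading=3.1°, groundspeed=93.4 kt
Leg 4: heading=258.8°, groundspeed=102.5 kt
Leg 5: heading=285.0°, groundspeed=99.4 kt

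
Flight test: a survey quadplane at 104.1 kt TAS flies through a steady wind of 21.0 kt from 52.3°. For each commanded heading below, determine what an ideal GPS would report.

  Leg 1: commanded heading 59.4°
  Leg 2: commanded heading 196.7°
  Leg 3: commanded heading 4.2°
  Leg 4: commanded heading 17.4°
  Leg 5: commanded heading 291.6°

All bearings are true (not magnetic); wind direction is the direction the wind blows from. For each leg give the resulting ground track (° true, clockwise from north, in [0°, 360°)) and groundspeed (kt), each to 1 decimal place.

Leg 1: track=61.2°, groundspeed=83.3 kt
Leg 2: track=202.5°, groundspeed=121.8 kt
Leg 3: track=354.4°, groundspeed=91.4 kt
Leg 4: track=9.5°, groundspeed=87.7 kt
Leg 5: track=282.7°, groundspeed=116.2 kt

Leg 1: heading 59.4°; drift +1.8° → track 61.2°, groundspeed 83.3 kt
Leg 2: heading 196.7°; drift +5.8° → track 202.5°, groundspeed 121.8 kt
Leg 3: heading 4.2°; drift -9.8° → track 354.4°, groundspeed 91.4 kt
Leg 4: heading 17.4°; drift -7.9° → track 9.5°, groundspeed 87.7 kt
Leg 5: heading 291.6°; drift -8.9° → track 282.7°, groundspeed 116.2 kt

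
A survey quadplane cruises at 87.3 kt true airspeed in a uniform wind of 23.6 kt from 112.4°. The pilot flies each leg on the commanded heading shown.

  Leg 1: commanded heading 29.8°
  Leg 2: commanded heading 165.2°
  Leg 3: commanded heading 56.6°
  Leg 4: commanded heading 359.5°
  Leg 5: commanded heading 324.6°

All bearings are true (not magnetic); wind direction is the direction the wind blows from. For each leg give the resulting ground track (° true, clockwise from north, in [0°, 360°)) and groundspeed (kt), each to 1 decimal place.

Leg 1: heading 29.8°; drift -15.5° → track 14.3°, groundspeed 87.5 kt
Leg 2: heading 165.2°; drift +14.4° → track 179.6°, groundspeed 75.4 kt
Leg 3: heading 56.6°; drift -14.8° → track 41.8°, groundspeed 76.6 kt
Leg 4: heading 359.5°; drift -12.7° → track 346.8°, groundspeed 98.9 kt
Leg 5: heading 324.6°; drift -6.7° → track 317.9°, groundspeed 108.0 kt

Leg 1: track=14.3°, groundspeed=87.5 kt
Leg 2: track=179.6°, groundspeed=75.4 kt
Leg 3: track=41.8°, groundspeed=76.6 kt
Leg 4: track=346.8°, groundspeed=98.9 kt
Leg 5: track=317.9°, groundspeed=108.0 kt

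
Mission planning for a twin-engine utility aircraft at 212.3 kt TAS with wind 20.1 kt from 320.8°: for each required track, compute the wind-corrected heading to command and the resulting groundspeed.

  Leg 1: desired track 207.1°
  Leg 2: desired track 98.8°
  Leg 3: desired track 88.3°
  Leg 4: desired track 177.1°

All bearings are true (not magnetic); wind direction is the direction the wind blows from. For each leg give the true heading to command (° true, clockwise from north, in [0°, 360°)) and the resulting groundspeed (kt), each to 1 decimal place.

Leg 1: desired track 207.1°; wind correction +5.0° → command heading 212.1°, groundspeed 219.6 kt
Leg 2: desired track 98.8°; wind correction -3.6° → command heading 95.2°, groundspeed 226.8 kt
Leg 3: desired track 88.3°; wind correction -4.3° → command heading 84.0°, groundspeed 223.9 kt
Leg 4: desired track 177.1°; wind correction +3.2° → command heading 180.3°, groundspeed 228.2 kt

Leg 1: heading=212.1°, groundspeed=219.6 kt
Leg 2: heading=95.2°, groundspeed=226.8 kt
Leg 3: heading=84.0°, groundspeed=223.9 kt
Leg 4: heading=180.3°, groundspeed=228.2 kt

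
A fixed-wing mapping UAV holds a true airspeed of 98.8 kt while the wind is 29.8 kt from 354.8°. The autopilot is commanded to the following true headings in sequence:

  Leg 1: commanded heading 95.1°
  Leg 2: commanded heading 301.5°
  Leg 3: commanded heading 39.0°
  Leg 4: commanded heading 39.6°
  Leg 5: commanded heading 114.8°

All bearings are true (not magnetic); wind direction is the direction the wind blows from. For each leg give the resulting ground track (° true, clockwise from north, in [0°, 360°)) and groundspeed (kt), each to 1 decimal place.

Leg 1: heading 95.1°; drift +15.7° → track 110.8°, groundspeed 108.2 kt
Leg 2: heading 301.5°; drift -16.4° → track 285.1°, groundspeed 84.4 kt
Leg 3: heading 39.0°; drift +15.0° → track 54.0°, groundspeed 80.2 kt
Leg 4: heading 39.6°; drift +15.1° → track 54.7°, groundspeed 80.4 kt
Leg 5: heading 114.8°; drift +12.8° → track 127.6°, groundspeed 116.6 kt

Leg 1: track=110.8°, groundspeed=108.2 kt
Leg 2: track=285.1°, groundspeed=84.4 kt
Leg 3: track=54.0°, groundspeed=80.2 kt
Leg 4: track=54.7°, groundspeed=80.4 kt
Leg 5: track=127.6°, groundspeed=116.6 kt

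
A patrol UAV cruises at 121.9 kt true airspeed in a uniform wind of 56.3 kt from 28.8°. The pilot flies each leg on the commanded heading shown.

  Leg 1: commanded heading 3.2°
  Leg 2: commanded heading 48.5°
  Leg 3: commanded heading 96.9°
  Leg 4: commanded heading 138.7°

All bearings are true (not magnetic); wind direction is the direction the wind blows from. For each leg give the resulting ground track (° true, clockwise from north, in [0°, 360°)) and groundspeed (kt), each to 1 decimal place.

Leg 1: track=344.3°, groundspeed=75.2 kt
Leg 2: track=63.9°, groundspeed=71.5 kt
Leg 3: track=124.3°, groundspeed=113.6 kt
Leg 4: track=159.3°, groundspeed=150.7 kt

Leg 1: heading 3.2°; drift -18.9° → track 344.3°, groundspeed 75.2 kt
Leg 2: heading 48.5°; drift +15.4° → track 63.9°, groundspeed 71.5 kt
Leg 3: heading 96.9°; drift +27.4° → track 124.3°, groundspeed 113.6 kt
Leg 4: heading 138.7°; drift +20.6° → track 159.3°, groundspeed 150.7 kt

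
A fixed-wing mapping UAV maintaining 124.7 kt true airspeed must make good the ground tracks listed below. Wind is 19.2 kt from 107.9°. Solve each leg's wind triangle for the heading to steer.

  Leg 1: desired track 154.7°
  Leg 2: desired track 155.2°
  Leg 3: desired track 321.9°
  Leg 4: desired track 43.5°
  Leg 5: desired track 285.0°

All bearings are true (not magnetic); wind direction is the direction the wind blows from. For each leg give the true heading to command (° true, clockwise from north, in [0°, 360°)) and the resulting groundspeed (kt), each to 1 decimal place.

Leg 1: desired track 154.7°; wind correction -6.4° → command heading 148.3°, groundspeed 110.8 kt
Leg 2: desired track 155.2°; wind correction -6.5° → command heading 148.7°, groundspeed 110.9 kt
Leg 3: desired track 321.9°; wind correction +4.9° → command heading 326.8°, groundspeed 140.2 kt
Leg 4: desired track 43.5°; wind correction +8.0° → command heading 51.5°, groundspeed 115.2 kt
Leg 5: desired track 285.0°; wind correction -0.4° → command heading 284.6°, groundspeed 143.9 kt

Leg 1: heading=148.3°, groundspeed=110.8 kt
Leg 2: heading=148.7°, groundspeed=110.9 kt
Leg 3: heading=326.8°, groundspeed=140.2 kt
Leg 4: heading=51.5°, groundspeed=115.2 kt
Leg 5: heading=284.6°, groundspeed=143.9 kt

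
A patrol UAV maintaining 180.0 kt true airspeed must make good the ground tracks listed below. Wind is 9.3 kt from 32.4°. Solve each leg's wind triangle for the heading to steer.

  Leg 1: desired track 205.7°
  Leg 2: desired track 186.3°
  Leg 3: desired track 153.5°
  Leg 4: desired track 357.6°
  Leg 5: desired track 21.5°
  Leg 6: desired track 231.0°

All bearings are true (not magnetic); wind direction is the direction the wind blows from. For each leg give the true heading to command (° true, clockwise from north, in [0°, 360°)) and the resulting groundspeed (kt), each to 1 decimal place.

Leg 1: desired track 205.7°; wind correction -0.3° → command heading 205.4°, groundspeed 189.2 kt
Leg 2: desired track 186.3°; wind correction -1.3° → command heading 185.0°, groundspeed 188.3 kt
Leg 3: desired track 153.5°; wind correction -2.5° → command heading 151.0°, groundspeed 184.6 kt
Leg 4: desired track 357.6°; wind correction +1.7° → command heading 359.3°, groundspeed 172.3 kt
Leg 5: desired track 21.5°; wind correction +0.6° → command heading 22.1°, groundspeed 170.9 kt
Leg 6: desired track 231.0°; wind correction +0.9° → command heading 231.9°, groundspeed 188.8 kt

Leg 1: heading=205.4°, groundspeed=189.2 kt
Leg 2: heading=185.0°, groundspeed=188.3 kt
Leg 3: heading=151.0°, groundspeed=184.6 kt
Leg 4: heading=359.3°, groundspeed=172.3 kt
Leg 5: heading=22.1°, groundspeed=170.9 kt
Leg 6: heading=231.9°, groundspeed=188.8 kt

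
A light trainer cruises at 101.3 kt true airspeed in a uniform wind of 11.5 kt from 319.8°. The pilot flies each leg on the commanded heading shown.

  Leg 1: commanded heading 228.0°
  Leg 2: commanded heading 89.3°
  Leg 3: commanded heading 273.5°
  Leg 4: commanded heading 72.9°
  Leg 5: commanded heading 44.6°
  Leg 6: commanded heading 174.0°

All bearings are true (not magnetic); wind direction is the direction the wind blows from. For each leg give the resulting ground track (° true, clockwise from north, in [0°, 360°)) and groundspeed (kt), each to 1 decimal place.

Leg 1: heading 228.0°; drift -6.5° → track 221.5°, groundspeed 102.3 kt
Leg 2: heading 89.3°; drift +4.7° → track 94.0°, groundspeed 109.0 kt
Leg 3: heading 273.5°; drift -5.1° → track 268.4°, groundspeed 93.7 kt
Leg 4: heading 72.9°; drift +5.7° → track 78.6°, groundspeed 106.3 kt
Leg 5: heading 44.6°; drift +6.5° → track 51.1°, groundspeed 100.9 kt
Leg 6: heading 174.0°; drift -3.3° → track 170.7°, groundspeed 111.0 kt

Leg 1: track=221.5°, groundspeed=102.3 kt
Leg 2: track=94.0°, groundspeed=109.0 kt
Leg 3: track=268.4°, groundspeed=93.7 kt
Leg 4: track=78.6°, groundspeed=106.3 kt
Leg 5: track=51.1°, groundspeed=100.9 kt
Leg 6: track=170.7°, groundspeed=111.0 kt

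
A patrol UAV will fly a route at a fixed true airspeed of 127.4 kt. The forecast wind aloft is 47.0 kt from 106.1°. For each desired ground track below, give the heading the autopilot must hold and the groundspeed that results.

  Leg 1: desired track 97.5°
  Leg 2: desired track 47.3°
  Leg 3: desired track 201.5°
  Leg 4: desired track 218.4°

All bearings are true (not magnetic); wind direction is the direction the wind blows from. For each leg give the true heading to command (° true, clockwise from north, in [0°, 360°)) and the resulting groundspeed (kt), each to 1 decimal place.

Leg 1: desired track 97.5°; wind correction +3.2° → command heading 100.7°, groundspeed 80.7 kt
Leg 2: desired track 47.3°; wind correction +18.4° → command heading 65.7°, groundspeed 96.5 kt
Leg 3: desired track 201.5°; wind correction -21.5° → command heading 180.0°, groundspeed 122.9 kt
Leg 4: desired track 218.4°; wind correction -20.0° → command heading 198.4°, groundspeed 137.6 kt

Leg 1: heading=100.7°, groundspeed=80.7 kt
Leg 2: heading=65.7°, groundspeed=96.5 kt
Leg 3: heading=180.0°, groundspeed=122.9 kt
Leg 4: heading=198.4°, groundspeed=137.6 kt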